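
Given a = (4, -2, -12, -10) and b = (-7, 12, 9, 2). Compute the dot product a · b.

a · b = 4·(-7) + (-2)·12 + (-12)·9 + (-10)·2 = -28 - 24 - 108 - 20 = -180

-180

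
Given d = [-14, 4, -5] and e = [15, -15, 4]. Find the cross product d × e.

(-59, -19, 150)

i: 4·4 - (-5)·(-15) = 16 - 75 = -59
j: (-5)·15 - (-14)·4 = -75 - (-56) = -19
k: (-14)·(-15) - 4·15 = 210 - 60 = 150
d × e = (-59, -19, 150)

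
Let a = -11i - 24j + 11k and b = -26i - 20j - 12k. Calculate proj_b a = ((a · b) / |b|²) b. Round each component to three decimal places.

(-13.511, -10.393, -6.236)

a · b = (-11)·(-26) + (-24)·(-20) + 11·(-12) = 286 + 480 - 132 = 634
|b|² = 676 + 400 + 144 = 1220
proj_b a = (634/1220) · (-26, -20, -12) ≈ (-13.511, -10.393, -6.236)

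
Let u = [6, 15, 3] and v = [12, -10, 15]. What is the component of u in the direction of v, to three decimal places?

-1.524

u · v = 6·12 + 15·(-10) + 3·15 = 72 - 150 + 45 = -33
|v| = √(144 + 100 + 225) = √469 ≈ 21.6564
comp_v u = -33 / √469 ≈ -1.524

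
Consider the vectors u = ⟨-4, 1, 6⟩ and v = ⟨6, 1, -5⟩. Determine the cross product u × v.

(-11, 16, -10)

i: 1·(-5) - 6·1 = -5 - 6 = -11
j: 6·6 - (-4)·(-5) = 36 - 20 = 16
k: (-4)·1 - 1·6 = -4 - 6 = -10
u × v = (-11, 16, -10)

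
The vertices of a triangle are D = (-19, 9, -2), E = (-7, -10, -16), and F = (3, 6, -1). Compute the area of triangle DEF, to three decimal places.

251.020

DE = (12, -19, -14),  DF = (22, -3, 1)
i: (-19)·1 - (-14)·(-3) = -19 - 42 = -61
j: (-14)·22 - 12·1 = -308 - 12 = -320
k: 12·(-3) - (-19)·22 = -36 - (-418) = 382
DE × DF = (-61, -320, 382)
|DE × DF| = √252045 ≈ 502.0408
area = ½ · 502.0408 ≈ 251.020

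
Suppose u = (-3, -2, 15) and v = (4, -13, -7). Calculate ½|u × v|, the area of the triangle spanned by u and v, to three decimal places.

i: (-2)·(-7) - 15·(-13) = 14 - (-195) = 209
j: 15·4 - (-3)·(-7) = 60 - 21 = 39
k: (-3)·(-13) - (-2)·4 = 39 - (-8) = 47
u × v = (209, 39, 47)
|u × v| = √(209² + 39² + 47²) = √47411 ≈ 217.7407
area = ½ · 217.7407 ≈ 108.870

108.870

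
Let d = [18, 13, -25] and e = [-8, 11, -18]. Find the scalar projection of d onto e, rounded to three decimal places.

d · e = 18·(-8) + 13·11 + (-25)·(-18) = -144 + 143 + 450 = 449
|e| = √(64 + 121 + 324) = √509 ≈ 22.5610
comp_e d = 449 / √509 ≈ 19.902

19.902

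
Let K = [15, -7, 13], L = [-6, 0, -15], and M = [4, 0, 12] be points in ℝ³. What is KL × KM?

(189, 287, -70)

KL = (-21, 7, -28)
KM = (-11, 7, -1)
i: 7·(-1) - (-28)·7 = -7 - (-196) = 189
j: (-28)·(-11) - (-21)·(-1) = 308 - 21 = 287
k: (-21)·7 - 7·(-11) = -147 - (-77) = -70
KL × KM = (189, 287, -70)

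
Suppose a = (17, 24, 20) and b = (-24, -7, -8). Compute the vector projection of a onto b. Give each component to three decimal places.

(25.637, 7.478, 8.546)

a · b = 17·(-24) + 24·(-7) + 20·(-8) = -408 - 168 - 160 = -736
|b|² = 576 + 49 + 64 = 689
proj_b a = (-736/689) · (-24, -7, -8) ≈ (25.637, 7.478, 8.546)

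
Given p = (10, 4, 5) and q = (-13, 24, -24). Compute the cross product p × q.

(-216, 175, 292)

i: 4·(-24) - 5·24 = -96 - 120 = -216
j: 5·(-13) - 10·(-24) = -65 - (-240) = 175
k: 10·24 - 4·(-13) = 240 - (-52) = 292
p × q = (-216, 175, 292)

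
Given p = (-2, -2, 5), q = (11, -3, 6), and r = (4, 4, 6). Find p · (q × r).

q × r:
i: (-3)·6 - 6·4 = -18 - 24 = -42
j: 6·4 - 11·6 = 24 - 66 = -42
k: 11·4 - (-3)·4 = 44 - (-12) = 56
q × r = (-42, -42, 56)
p · (q × r) = (-2)·(-42) + (-2)·(-42) + 5·56 = 84 + 84 + 280 = 448

448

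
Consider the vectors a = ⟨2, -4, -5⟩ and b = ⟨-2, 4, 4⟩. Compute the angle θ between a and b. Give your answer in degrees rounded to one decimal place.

173.6

a · b = 2·(-2) + (-4)·4 + (-5)·4 = -4 - 16 - 20 = -40
|a|² = 4 + 16 + 25 = 45,  |a| = √45 ≈ 6.708204
|b|² = 4 + 16 + 16 = 36,  |b| = √36 ≈ 6.000000
cos θ = -40 / (6.708204 · 6.000000) ≈ -0.99381
θ = arccos(-0.99381) ≈ 173.6°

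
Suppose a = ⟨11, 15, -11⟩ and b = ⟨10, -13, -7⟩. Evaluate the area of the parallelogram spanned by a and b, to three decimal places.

385.282

i: 15·(-7) - (-11)·(-13) = -105 - 143 = -248
j: (-11)·10 - 11·(-7) = -110 - (-77) = -33
k: 11·(-13) - 15·10 = -143 - 150 = -293
a × b = (-248, -33, -293)
|a × b| = √((-248)² + (-33)² + (-293)²) = √148442 ≈ 385.2817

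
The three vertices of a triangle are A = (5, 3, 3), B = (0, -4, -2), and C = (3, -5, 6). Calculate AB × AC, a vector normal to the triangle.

(-61, 25, 26)

AB = (-5, -7, -5)
AC = (-2, -8, 3)
i: (-7)·3 - (-5)·(-8) = -21 - 40 = -61
j: (-5)·(-2) - (-5)·3 = 10 - (-15) = 25
k: (-5)·(-8) - (-7)·(-2) = 40 - 14 = 26
AB × AC = (-61, 25, 26)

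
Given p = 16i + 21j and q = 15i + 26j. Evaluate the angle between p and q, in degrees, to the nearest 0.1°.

p · q = 16·15 + 21·26 = 240 + 546 = 786
|p|² = 256 + 441 = 697,  |p| = √697 ≈ 26.400758
|q|² = 225 + 676 = 901,  |q| = √901 ≈ 30.016662
cos θ = 786 / (26.400758 · 30.016662) ≈ 0.99184
θ = arccos(0.99184) ≈ 7.3°

7.3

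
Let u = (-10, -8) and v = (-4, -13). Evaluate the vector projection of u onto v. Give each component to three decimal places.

(-3.114, -10.119)

u · v = (-10)·(-4) + (-8)·(-13) = 40 + 104 = 144
|v|² = 16 + 169 = 185
proj_v u = (144/185) · (-4, -13) ≈ (-3.114, -10.119)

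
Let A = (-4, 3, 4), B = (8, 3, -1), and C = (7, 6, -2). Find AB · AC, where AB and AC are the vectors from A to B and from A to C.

162

AB = B − A = (12, 0, -5)
AC = C − A = (11, 3, -6)
AB · AC = 12·11 + 0·3 + (-5)·(-6) = 132 + 0 + 30 = 162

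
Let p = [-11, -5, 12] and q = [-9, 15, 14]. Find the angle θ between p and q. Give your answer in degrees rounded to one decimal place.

59.8

p · q = (-11)·(-9) + (-5)·15 + 12·14 = 99 - 75 + 168 = 192
|p|² = 121 + 25 + 144 = 290,  |p| = √290 ≈ 17.029386
|q|² = 81 + 225 + 196 = 502,  |q| = √502 ≈ 22.405357
cos θ = 192 / (17.029386 · 22.405357) ≈ 0.50321
θ = arccos(0.50321) ≈ 59.8°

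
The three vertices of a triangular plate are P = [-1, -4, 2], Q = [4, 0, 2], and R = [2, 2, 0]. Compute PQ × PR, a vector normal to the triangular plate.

PQ = (5, 4, 0)
PR = (3, 6, -2)
i: 4·(-2) - 0·6 = -8 - 0 = -8
j: 0·3 - 5·(-2) = 0 - (-10) = 10
k: 5·6 - 4·3 = 30 - 12 = 18
PQ × PR = (-8, 10, 18)

(-8, 10, 18)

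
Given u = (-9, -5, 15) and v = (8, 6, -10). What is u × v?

i: (-5)·(-10) - 15·6 = 50 - 90 = -40
j: 15·8 - (-9)·(-10) = 120 - 90 = 30
k: (-9)·6 - (-5)·8 = -54 - (-40) = -14
u × v = (-40, 30, -14)

(-40, 30, -14)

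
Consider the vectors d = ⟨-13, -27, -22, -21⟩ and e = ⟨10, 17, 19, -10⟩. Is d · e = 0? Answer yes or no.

no

d · e = (-13)·10 + (-27)·17 + (-22)·19 + (-21)·(-10) = -130 - 459 - 418 + 210 = -797
Nonzero, so the vectors are not orthogonal.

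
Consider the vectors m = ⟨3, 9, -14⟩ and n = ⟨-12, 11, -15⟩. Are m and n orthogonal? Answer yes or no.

no

m · n = 3·(-12) + 9·11 + (-14)·(-15) = -36 + 99 + 210 = 273
Nonzero, so the vectors are not orthogonal.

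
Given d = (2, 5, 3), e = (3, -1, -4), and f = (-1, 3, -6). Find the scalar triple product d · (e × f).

170

e × f:
i: (-1)·(-6) - (-4)·3 = 6 - (-12) = 18
j: (-4)·(-1) - 3·(-6) = 4 - (-18) = 22
k: 3·3 - (-1)·(-1) = 9 - 1 = 8
e × f = (18, 22, 8)
d · (e × f) = 2·18 + 5·22 + 3·8 = 36 + 110 + 24 = 170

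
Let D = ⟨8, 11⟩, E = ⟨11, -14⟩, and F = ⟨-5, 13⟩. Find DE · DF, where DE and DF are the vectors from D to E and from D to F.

-89

DE = E − D = (3, -25)
DF = F − D = (-13, 2)
DE · DF = 3·(-13) + (-25)·2 = -39 - 50 = -89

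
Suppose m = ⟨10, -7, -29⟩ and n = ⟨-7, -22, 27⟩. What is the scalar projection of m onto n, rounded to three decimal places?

m · n = 10·(-7) + (-7)·(-22) + (-29)·27 = -70 + 154 - 783 = -699
|n| = √(49 + 484 + 729) = √1262 ≈ 35.5246
comp_n m = -699 / √1262 ≈ -19.676

-19.676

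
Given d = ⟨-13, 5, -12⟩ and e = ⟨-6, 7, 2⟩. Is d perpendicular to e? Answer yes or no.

no

d · e = (-13)·(-6) + 5·7 + (-12)·2 = 78 + 35 - 24 = 89
Nonzero, so the vectors are not orthogonal.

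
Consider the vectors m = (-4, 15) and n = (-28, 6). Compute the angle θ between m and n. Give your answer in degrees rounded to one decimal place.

m · n = (-4)·(-28) + 15·6 = 112 + 90 = 202
|m|² = 16 + 225 = 241,  |m| = √241 ≈ 15.524175
|n|² = 784 + 36 = 820,  |n| = √820 ≈ 28.635642
cos θ = 202 / (15.524175 · 28.635642) ≈ 0.45440
θ = arccos(0.45440) ≈ 63.0°

63.0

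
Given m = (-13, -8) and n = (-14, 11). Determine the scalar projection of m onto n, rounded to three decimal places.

m · n = (-13)·(-14) + (-8)·11 = 182 - 88 = 94
|n| = √(196 + 121) = √317 ≈ 17.8045
comp_n m = 94 / √317 ≈ 5.280

5.280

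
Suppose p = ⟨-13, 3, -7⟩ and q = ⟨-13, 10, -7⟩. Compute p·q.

248

p · q = (-13)·(-13) + 3·10 + (-7)·(-7) = 169 + 30 + 49 = 248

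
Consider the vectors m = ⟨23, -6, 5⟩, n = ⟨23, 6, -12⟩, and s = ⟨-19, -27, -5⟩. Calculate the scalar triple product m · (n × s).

-12735

n × s:
i: 6·(-5) - (-12)·(-27) = -30 - 324 = -354
j: (-12)·(-19) - 23·(-5) = 228 - (-115) = 343
k: 23·(-27) - 6·(-19) = -621 - (-114) = -507
n × s = (-354, 343, -507)
m · (n × s) = 23·(-354) + (-6)·343 + 5·(-507) = -8142 - 2058 - 2535 = -12735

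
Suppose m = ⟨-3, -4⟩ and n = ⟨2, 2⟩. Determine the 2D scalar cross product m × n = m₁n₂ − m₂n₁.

(-3)·2 - (-4)·2 = -6 - (-8) = 2

2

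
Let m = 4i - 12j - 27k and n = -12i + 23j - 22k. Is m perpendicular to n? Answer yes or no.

m · n = 4·(-12) + (-12)·23 + (-27)·(-22) = -48 - 276 + 594 = 270
Nonzero, so the vectors are not orthogonal.

no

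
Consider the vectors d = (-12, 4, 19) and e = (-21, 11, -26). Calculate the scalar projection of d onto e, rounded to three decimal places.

d · e = (-12)·(-21) + 4·11 + 19·(-26) = 252 + 44 - 494 = -198
|e| = √(441 + 121 + 676) = √1238 ≈ 35.1852
comp_e d = -198 / √1238 ≈ -5.627

-5.627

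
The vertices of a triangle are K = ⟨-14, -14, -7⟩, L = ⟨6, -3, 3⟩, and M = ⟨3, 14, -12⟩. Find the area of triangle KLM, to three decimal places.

284.717

KL = (20, 11, 10),  KM = (17, 28, -5)
i: 11·(-5) - 10·28 = -55 - 280 = -335
j: 10·17 - 20·(-5) = 170 - (-100) = 270
k: 20·28 - 11·17 = 560 - 187 = 373
KL × KM = (-335, 270, 373)
|KL × KM| = √324254 ≈ 569.4331
area = ½ · 569.4331 ≈ 284.717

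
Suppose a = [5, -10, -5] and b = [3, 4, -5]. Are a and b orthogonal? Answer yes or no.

yes

a · b = 5·3 + (-10)·4 + (-5)·(-5) = 15 - 40 + 25 = 0
Zero, so the vectors are orthogonal.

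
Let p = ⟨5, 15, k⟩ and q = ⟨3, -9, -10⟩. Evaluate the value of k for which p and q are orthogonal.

p · q = 5·3 + 15·(-9) + k·(-10) = -120 - 10k
Set equal to 0: -10k = 120, so k = -12.

-12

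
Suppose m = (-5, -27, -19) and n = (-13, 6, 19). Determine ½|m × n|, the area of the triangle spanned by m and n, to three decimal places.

324.548

i: (-27)·19 - (-19)·6 = -513 - (-114) = -399
j: (-19)·(-13) - (-5)·19 = 247 - (-95) = 342
k: (-5)·6 - (-27)·(-13) = -30 - 351 = -381
m × n = (-399, 342, -381)
|m × n| = √((-399)² + 342² + (-381)²) = √421326 ≈ 649.0963
area = ½ · 649.0963 ≈ 324.548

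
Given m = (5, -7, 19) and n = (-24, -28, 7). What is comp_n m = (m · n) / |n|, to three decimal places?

5.568

m · n = 5·(-24) + (-7)·(-28) + 19·7 = -120 + 196 + 133 = 209
|n| = √(576 + 784 + 49) = √1409 ≈ 37.5366
comp_n m = 209 / √1409 ≈ 5.568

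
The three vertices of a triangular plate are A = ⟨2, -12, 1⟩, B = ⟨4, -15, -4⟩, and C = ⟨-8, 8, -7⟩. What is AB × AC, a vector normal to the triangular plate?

AB = (2, -3, -5)
AC = (-10, 20, -8)
i: (-3)·(-8) - (-5)·20 = 24 - (-100) = 124
j: (-5)·(-10) - 2·(-8) = 50 - (-16) = 66
k: 2·20 - (-3)·(-10) = 40 - 30 = 10
AB × AC = (124, 66, 10)

(124, 66, 10)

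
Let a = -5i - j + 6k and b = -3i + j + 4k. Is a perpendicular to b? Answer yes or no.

no

a · b = (-5)·(-3) + (-1)·1 + 6·4 = 15 - 1 + 24 = 38
Nonzero, so the vectors are not orthogonal.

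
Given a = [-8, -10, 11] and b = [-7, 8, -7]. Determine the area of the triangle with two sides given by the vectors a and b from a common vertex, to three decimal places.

i: (-10)·(-7) - 11·8 = 70 - 88 = -18
j: 11·(-7) - (-8)·(-7) = -77 - 56 = -133
k: (-8)·8 - (-10)·(-7) = -64 - 70 = -134
a × b = (-18, -133, -134)
|a × b| = √((-18)² + (-133)² + (-134)²) = √35969 ≈ 189.6549
area = ½ · 189.6549 ≈ 94.827

94.827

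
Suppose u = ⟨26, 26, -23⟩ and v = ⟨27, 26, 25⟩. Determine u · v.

803

u · v = 26·27 + 26·26 + (-23)·25 = 702 + 676 - 575 = 803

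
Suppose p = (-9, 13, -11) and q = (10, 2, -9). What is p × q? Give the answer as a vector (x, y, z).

i: 13·(-9) - (-11)·2 = -117 - (-22) = -95
j: (-11)·10 - (-9)·(-9) = -110 - 81 = -191
k: (-9)·2 - 13·10 = -18 - 130 = -148
p × q = (-95, -191, -148)

(-95, -191, -148)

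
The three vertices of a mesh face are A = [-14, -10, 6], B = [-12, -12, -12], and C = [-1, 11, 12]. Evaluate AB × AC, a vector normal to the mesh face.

AB = (2, -2, -18)
AC = (13, 21, 6)
i: (-2)·6 - (-18)·21 = -12 - (-378) = 366
j: (-18)·13 - 2·6 = -234 - 12 = -246
k: 2·21 - (-2)·13 = 42 - (-26) = 68
AB × AC = (366, -246, 68)

(366, -246, 68)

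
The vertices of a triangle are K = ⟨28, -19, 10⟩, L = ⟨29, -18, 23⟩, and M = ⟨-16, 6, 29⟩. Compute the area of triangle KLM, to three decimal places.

KL = (1, 1, 13),  KM = (-44, 25, 19)
i: 1·19 - 13·25 = 19 - 325 = -306
j: 13·(-44) - 1·19 = -572 - 19 = -591
k: 1·25 - 1·(-44) = 25 - (-44) = 69
KL × KM = (-306, -591, 69)
|KL × KM| = √447678 ≈ 669.0874
area = ½ · 669.0874 ≈ 334.544

334.544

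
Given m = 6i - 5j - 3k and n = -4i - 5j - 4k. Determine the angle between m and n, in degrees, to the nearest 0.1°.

m · n = 6·(-4) + (-5)·(-5) + (-3)·(-4) = -24 + 25 + 12 = 13
|m|² = 36 + 25 + 9 = 70,  |m| = √70 ≈ 8.366600
|n|² = 16 + 25 + 16 = 57,  |n| = √57 ≈ 7.549834
cos θ = 13 / (8.366600 · 7.549834) ≈ 0.20581
θ = arccos(0.20581) ≈ 78.1°

78.1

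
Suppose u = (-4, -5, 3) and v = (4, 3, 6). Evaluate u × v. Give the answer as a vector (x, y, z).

(-39, 36, 8)

i: (-5)·6 - 3·3 = -30 - 9 = -39
j: 3·4 - (-4)·6 = 12 - (-24) = 36
k: (-4)·3 - (-5)·4 = -12 - (-20) = 8
u × v = (-39, 36, 8)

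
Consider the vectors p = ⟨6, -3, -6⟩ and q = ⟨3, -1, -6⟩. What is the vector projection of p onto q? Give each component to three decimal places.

(3.717, -1.239, -7.435)

p · q = 6·3 + (-3)·(-1) + (-6)·(-6) = 18 + 3 + 36 = 57
|q|² = 9 + 1 + 36 = 46
proj_q p = (57/46) · (3, -1, -6) ≈ (3.717, -1.239, -7.435)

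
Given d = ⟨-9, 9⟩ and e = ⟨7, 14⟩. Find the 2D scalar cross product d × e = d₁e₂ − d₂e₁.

-189

(-9)·14 - 9·7 = -126 - 63 = -189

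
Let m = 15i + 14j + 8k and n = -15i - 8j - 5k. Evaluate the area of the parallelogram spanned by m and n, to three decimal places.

i: 14·(-5) - 8·(-8) = -70 - (-64) = -6
j: 8·(-15) - 15·(-5) = -120 - (-75) = -45
k: 15·(-8) - 14·(-15) = -120 - (-210) = 90
m × n = (-6, -45, 90)
|m × n| = √((-6)² + (-45)² + 90²) = √10161 ≈ 100.8018

100.802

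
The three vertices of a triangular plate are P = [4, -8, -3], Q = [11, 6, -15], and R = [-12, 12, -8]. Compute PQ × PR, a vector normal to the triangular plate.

(170, 227, 364)

PQ = (7, 14, -12)
PR = (-16, 20, -5)
i: 14·(-5) - (-12)·20 = -70 - (-240) = 170
j: (-12)·(-16) - 7·(-5) = 192 - (-35) = 227
k: 7·20 - 14·(-16) = 140 - (-224) = 364
PQ × PR = (170, 227, 364)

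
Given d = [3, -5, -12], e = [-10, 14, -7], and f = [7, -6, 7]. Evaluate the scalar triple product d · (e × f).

e × f:
i: 14·7 - (-7)·(-6) = 98 - 42 = 56
j: (-7)·7 - (-10)·7 = -49 - (-70) = 21
k: (-10)·(-6) - 14·7 = 60 - 98 = -38
e × f = (56, 21, -38)
d · (e × f) = 3·56 + (-5)·21 + (-12)·(-38) = 168 - 105 + 456 = 519

519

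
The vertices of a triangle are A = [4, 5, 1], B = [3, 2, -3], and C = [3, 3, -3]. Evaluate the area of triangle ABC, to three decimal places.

2.062

AB = (-1, -3, -4),  AC = (-1, -2, -4)
i: (-3)·(-4) - (-4)·(-2) = 12 - 8 = 4
j: (-4)·(-1) - (-1)·(-4) = 4 - 4 = 0
k: (-1)·(-2) - (-3)·(-1) = 2 - 3 = -1
AB × AC = (4, 0, -1)
|AB × AC| = √17 ≈ 4.1231
area = ½ · 4.1231 ≈ 2.062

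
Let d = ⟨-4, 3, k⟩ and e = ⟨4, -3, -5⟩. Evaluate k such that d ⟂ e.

-5

d · e = (-4)·4 + 3·(-3) + k·(-5) = -25 - 5k
Set equal to 0: -5k = 25, so k = -5.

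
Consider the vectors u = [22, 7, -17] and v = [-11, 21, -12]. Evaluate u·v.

109

u · v = 22·(-11) + 7·21 + (-17)·(-12) = -242 + 147 + 204 = 109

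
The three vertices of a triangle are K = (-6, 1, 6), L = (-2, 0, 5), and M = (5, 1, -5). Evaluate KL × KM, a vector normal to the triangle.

(11, 33, 11)

KL = (4, -1, -1)
KM = (11, 0, -11)
i: (-1)·(-11) - (-1)·0 = 11 - 0 = 11
j: (-1)·11 - 4·(-11) = -11 - (-44) = 33
k: 4·0 - (-1)·11 = 0 - (-11) = 11
KL × KM = (11, 33, 11)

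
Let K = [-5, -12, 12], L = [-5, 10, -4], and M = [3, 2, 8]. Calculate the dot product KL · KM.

372

KL = L − K = (0, 22, -16)
KM = M − K = (8, 14, -4)
KL · KM = 0·8 + 22·14 + (-16)·(-4) = 0 + 308 + 64 = 372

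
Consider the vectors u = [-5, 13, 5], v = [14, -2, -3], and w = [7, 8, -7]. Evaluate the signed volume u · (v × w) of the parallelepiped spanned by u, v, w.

1441

v × w:
i: (-2)·(-7) - (-3)·8 = 14 - (-24) = 38
j: (-3)·7 - 14·(-7) = -21 - (-98) = 77
k: 14·8 - (-2)·7 = 112 - (-14) = 126
v × w = (38, 77, 126)
u · (v × w) = (-5)·38 + 13·77 + 5·126 = -190 + 1001 + 630 = 1441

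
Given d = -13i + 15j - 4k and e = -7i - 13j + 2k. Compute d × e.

(-22, 54, 274)

i: 15·2 - (-4)·(-13) = 30 - 52 = -22
j: (-4)·(-7) - (-13)·2 = 28 - (-26) = 54
k: (-13)·(-13) - 15·(-7) = 169 - (-105) = 274
d × e = (-22, 54, 274)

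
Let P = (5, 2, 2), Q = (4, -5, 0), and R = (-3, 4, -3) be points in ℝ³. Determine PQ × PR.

(39, 11, -58)

PQ = (-1, -7, -2)
PR = (-8, 2, -5)
i: (-7)·(-5) - (-2)·2 = 35 - (-4) = 39
j: (-2)·(-8) - (-1)·(-5) = 16 - 5 = 11
k: (-1)·2 - (-7)·(-8) = -2 - 56 = -58
PQ × PR = (39, 11, -58)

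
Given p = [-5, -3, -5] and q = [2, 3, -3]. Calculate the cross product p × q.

(24, -25, -9)

i: (-3)·(-3) - (-5)·3 = 9 - (-15) = 24
j: (-5)·2 - (-5)·(-3) = -10 - 15 = -25
k: (-5)·3 - (-3)·2 = -15 - (-6) = -9
p × q = (24, -25, -9)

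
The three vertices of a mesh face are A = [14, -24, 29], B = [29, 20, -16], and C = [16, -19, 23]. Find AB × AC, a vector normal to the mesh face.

(-39, 0, -13)

AB = (15, 44, -45)
AC = (2, 5, -6)
i: 44·(-6) - (-45)·5 = -264 - (-225) = -39
j: (-45)·2 - 15·(-6) = -90 - (-90) = 0
k: 15·5 - 44·2 = 75 - 88 = -13
AB × AC = (-39, 0, -13)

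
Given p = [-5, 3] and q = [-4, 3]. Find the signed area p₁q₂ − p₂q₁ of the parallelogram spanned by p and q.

(-5)·3 - 3·(-4) = -15 - (-12) = -3

-3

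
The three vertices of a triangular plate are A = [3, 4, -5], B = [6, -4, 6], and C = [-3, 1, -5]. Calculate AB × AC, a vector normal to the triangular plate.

(33, -66, -57)

AB = (3, -8, 11)
AC = (-6, -3, 0)
i: (-8)·0 - 11·(-3) = 0 - (-33) = 33
j: 11·(-6) - 3·0 = -66 - 0 = -66
k: 3·(-3) - (-8)·(-6) = -9 - 48 = -57
AB × AC = (33, -66, -57)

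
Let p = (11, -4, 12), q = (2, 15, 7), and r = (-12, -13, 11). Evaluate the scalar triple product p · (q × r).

5088

q × r:
i: 15·11 - 7·(-13) = 165 - (-91) = 256
j: 7·(-12) - 2·11 = -84 - 22 = -106
k: 2·(-13) - 15·(-12) = -26 - (-180) = 154
q × r = (256, -106, 154)
p · (q × r) = 11·256 + (-4)·(-106) + 12·154 = 2816 + 424 + 1848 = 5088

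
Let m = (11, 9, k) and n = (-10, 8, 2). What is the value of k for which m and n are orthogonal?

19

m · n = 11·(-10) + 9·8 + k·2 = -38 + 2k
Set equal to 0: 2k = 38, so k = 19.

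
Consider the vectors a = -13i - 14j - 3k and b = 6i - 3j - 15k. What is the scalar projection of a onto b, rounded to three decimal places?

0.548

a · b = (-13)·6 + (-14)·(-3) + (-3)·(-15) = -78 + 42 + 45 = 9
|b| = √(36 + 9 + 225) = √270 ≈ 16.4317
comp_b a = 9 / √270 ≈ 0.548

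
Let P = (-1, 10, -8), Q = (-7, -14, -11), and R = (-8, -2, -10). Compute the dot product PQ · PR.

336

PQ = Q − P = (-6, -24, -3)
PR = R − P = (-7, -12, -2)
PQ · PR = (-6)·(-7) + (-24)·(-12) + (-3)·(-2) = 42 + 288 + 6 = 336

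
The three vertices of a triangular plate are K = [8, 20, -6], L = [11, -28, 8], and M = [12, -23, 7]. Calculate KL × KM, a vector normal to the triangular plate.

KL = (3, -48, 14)
KM = (4, -43, 13)
i: (-48)·13 - 14·(-43) = -624 - (-602) = -22
j: 14·4 - 3·13 = 56 - 39 = 17
k: 3·(-43) - (-48)·4 = -129 - (-192) = 63
KL × KM = (-22, 17, 63)

(-22, 17, 63)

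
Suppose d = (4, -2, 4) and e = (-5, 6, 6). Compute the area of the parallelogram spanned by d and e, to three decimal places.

58.549

i: (-2)·6 - 4·6 = -12 - 24 = -36
j: 4·(-5) - 4·6 = -20 - 24 = -44
k: 4·6 - (-2)·(-5) = 24 - 10 = 14
d × e = (-36, -44, 14)
|d × e| = √((-36)² + (-44)² + 14²) = √3428 ≈ 58.5491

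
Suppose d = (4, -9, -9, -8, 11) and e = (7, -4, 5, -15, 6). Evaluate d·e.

205

d · e = 4·7 + (-9)·(-4) + (-9)·5 + (-8)·(-15) + 11·6 = 28 + 36 - 45 + 120 + 66 = 205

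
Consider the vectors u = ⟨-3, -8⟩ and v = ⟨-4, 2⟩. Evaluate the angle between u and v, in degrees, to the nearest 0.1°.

u · v = (-3)·(-4) + (-8)·2 = 12 - 16 = -4
|u|² = 9 + 64 = 73,  |u| = √73 ≈ 8.544004
|v|² = 16 + 4 = 20,  |v| = √20 ≈ 4.472136
cos θ = -4 / (8.544004 · 4.472136) ≈ -0.10468
θ = arccos(-0.10468) ≈ 96.0°

96.0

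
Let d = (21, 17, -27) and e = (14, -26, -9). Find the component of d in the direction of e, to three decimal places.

d · e = 21·14 + 17·(-26) + (-27)·(-9) = 294 - 442 + 243 = 95
|e| = √(196 + 676 + 81) = √953 ≈ 30.8707
comp_e d = 95 / √953 ≈ 3.077

3.077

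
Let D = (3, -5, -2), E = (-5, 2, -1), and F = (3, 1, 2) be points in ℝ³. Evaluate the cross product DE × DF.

(22, 32, -48)

DE = (-8, 7, 1)
DF = (0, 6, 4)
i: 7·4 - 1·6 = 28 - 6 = 22
j: 1·0 - (-8)·4 = 0 - (-32) = 32
k: (-8)·6 - 7·0 = -48 - 0 = -48
DE × DF = (22, 32, -48)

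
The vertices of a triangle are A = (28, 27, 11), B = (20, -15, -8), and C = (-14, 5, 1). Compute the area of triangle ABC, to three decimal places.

871.389

AB = (-8, -42, -19),  AC = (-42, -22, -10)
i: (-42)·(-10) - (-19)·(-22) = 420 - 418 = 2
j: (-19)·(-42) - (-8)·(-10) = 798 - 80 = 718
k: (-8)·(-22) - (-42)·(-42) = 176 - 1764 = -1588
AB × AC = (2, 718, -1588)
|AB × AC| = √3037272 ≈ 1742.7771
area = ½ · 1742.7771 ≈ 871.389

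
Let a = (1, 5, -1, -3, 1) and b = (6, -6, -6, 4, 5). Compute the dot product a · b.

-25

a · b = 1·6 + 5·(-6) + (-1)·(-6) + (-3)·4 + 1·5 = 6 - 30 + 6 - 12 + 5 = -25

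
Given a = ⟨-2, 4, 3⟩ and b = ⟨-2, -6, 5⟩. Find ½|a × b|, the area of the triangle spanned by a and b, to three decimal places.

i: 4·5 - 3·(-6) = 20 - (-18) = 38
j: 3·(-2) - (-2)·5 = -6 - (-10) = 4
k: (-2)·(-6) - 4·(-2) = 12 - (-8) = 20
a × b = (38, 4, 20)
|a × b| = √(38² + 4² + 20²) = √1860 ≈ 43.1277
area = ½ · 43.1277 ≈ 21.564

21.564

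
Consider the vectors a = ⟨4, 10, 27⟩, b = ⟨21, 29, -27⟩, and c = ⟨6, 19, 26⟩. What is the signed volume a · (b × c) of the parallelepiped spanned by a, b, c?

b × c:
i: 29·26 - (-27)·19 = 754 - (-513) = 1267
j: (-27)·6 - 21·26 = -162 - 546 = -708
k: 21·19 - 29·6 = 399 - 174 = 225
b × c = (1267, -708, 225)
a · (b × c) = 4·1267 + 10·(-708) + 27·225 = 5068 - 7080 + 6075 = 4063

4063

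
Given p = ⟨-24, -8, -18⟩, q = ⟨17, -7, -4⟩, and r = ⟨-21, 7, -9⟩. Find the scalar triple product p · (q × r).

q × r:
i: (-7)·(-9) - (-4)·7 = 63 - (-28) = 91
j: (-4)·(-21) - 17·(-9) = 84 - (-153) = 237
k: 17·7 - (-7)·(-21) = 119 - 147 = -28
q × r = (91, 237, -28)
p · (q × r) = (-24)·91 + (-8)·237 + (-18)·(-28) = -2184 - 1896 + 504 = -3576

-3576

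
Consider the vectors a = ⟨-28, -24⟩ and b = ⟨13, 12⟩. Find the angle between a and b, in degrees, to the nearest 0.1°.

177.9

a · b = (-28)·13 + (-24)·12 = -364 - 288 = -652
|a|² = 784 + 576 = 1360,  |a| = √1360 ≈ 36.878178
|b|² = 169 + 144 = 313,  |b| = √313 ≈ 17.691806
cos θ = -652 / (36.878178 · 17.691806) ≈ -0.99932
θ = arccos(-0.99932) ≈ 177.9°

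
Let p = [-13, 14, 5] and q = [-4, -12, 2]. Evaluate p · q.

p · q = (-13)·(-4) + 14·(-12) + 5·2 = 52 - 168 + 10 = -106

-106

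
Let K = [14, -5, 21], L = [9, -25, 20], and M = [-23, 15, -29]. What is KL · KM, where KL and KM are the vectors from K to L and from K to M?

-165

KL = L − K = (-5, -20, -1)
KM = M − K = (-37, 20, -50)
KL · KM = (-5)·(-37) + (-20)·20 + (-1)·(-50) = 185 - 400 + 50 = -165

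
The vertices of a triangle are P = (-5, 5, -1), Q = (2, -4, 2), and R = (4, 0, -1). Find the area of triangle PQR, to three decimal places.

PQ = (7, -9, 3),  PR = (9, -5, 0)
i: (-9)·0 - 3·(-5) = 0 - (-15) = 15
j: 3·9 - 7·0 = 27 - 0 = 27
k: 7·(-5) - (-9)·9 = -35 - (-81) = 46
PQ × PR = (15, 27, 46)
|PQ × PR| = √3070 ≈ 55.4076
area = ½ · 55.4076 ≈ 27.704

27.704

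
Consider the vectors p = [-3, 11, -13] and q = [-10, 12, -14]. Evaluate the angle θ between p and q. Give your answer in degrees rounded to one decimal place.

p · q = (-3)·(-10) + 11·12 + (-13)·(-14) = 30 + 132 + 182 = 344
|p|² = 9 + 121 + 169 = 299,  |p| = √299 ≈ 17.291616
|q|² = 100 + 144 + 196 = 440,  |q| = √440 ≈ 20.976177
cos θ = 344 / (17.291616 · 20.976177) ≈ 0.94841
θ = arccos(0.94841) ≈ 18.5°

18.5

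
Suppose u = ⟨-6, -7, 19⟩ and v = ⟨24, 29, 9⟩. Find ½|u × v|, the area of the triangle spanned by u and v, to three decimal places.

i: (-7)·9 - 19·29 = -63 - 551 = -614
j: 19·24 - (-6)·9 = 456 - (-54) = 510
k: (-6)·29 - (-7)·24 = -174 - (-168) = -6
u × v = (-614, 510, -6)
|u × v| = √((-614)² + 510² + (-6)²) = √637132 ≈ 798.2055
area = ½ · 798.2055 ≈ 399.103

399.103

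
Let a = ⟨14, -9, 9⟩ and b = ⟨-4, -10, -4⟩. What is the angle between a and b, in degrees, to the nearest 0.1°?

90.5

a · b = 14·(-4) + (-9)·(-10) + 9·(-4) = -56 + 90 - 36 = -2
|a|² = 196 + 81 + 81 = 358,  |a| = √358 ≈ 18.920888
|b|² = 16 + 100 + 16 = 132,  |b| = √132 ≈ 11.489125
cos θ = -2 / (18.920888 · 11.489125) ≈ -0.00920
θ = arccos(-0.00920) ≈ 90.5°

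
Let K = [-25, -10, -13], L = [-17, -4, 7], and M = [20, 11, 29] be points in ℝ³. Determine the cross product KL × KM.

(-168, 564, -102)

KL = (8, 6, 20)
KM = (45, 21, 42)
i: 6·42 - 20·21 = 252 - 420 = -168
j: 20·45 - 8·42 = 900 - 336 = 564
k: 8·21 - 6·45 = 168 - 270 = -102
KL × KM = (-168, 564, -102)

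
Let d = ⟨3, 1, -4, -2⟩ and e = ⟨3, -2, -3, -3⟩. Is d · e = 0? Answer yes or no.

d · e = 3·3 + 1·(-2) + (-4)·(-3) + (-2)·(-3) = 9 - 2 + 12 + 6 = 25
Nonzero, so the vectors are not orthogonal.

no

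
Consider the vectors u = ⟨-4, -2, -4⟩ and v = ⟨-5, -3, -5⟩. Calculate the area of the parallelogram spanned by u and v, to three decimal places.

2.828

i: (-2)·(-5) - (-4)·(-3) = 10 - 12 = -2
j: (-4)·(-5) - (-4)·(-5) = 20 - 20 = 0
k: (-4)·(-3) - (-2)·(-5) = 12 - 10 = 2
u × v = (-2, 0, 2)
|u × v| = √((-2)² + 0² + 2²) = √8 ≈ 2.8284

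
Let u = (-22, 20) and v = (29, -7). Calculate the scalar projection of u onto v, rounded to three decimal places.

-26.079

u · v = (-22)·29 + 20·(-7) = -638 - 140 = -778
|v| = √(841 + 49) = √890 ≈ 29.8329
comp_v u = -778 / √890 ≈ -26.079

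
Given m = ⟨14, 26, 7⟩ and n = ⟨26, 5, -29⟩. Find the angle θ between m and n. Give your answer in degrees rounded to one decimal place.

75.9

m · n = 14·26 + 26·5 + 7·(-29) = 364 + 130 - 203 = 291
|m|² = 196 + 676 + 49 = 921,  |m| = √921 ≈ 30.347982
|n|² = 676 + 25 + 841 = 1542,  |n| = √1542 ≈ 39.268308
cos θ = 291 / (30.347982 · 39.268308) ≈ 0.24419
θ = arccos(0.24419) ≈ 75.9°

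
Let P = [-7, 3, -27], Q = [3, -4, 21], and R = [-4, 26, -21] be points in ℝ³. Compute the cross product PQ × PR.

(-1146, 84, 251)

PQ = (10, -7, 48)
PR = (3, 23, 6)
i: (-7)·6 - 48·23 = -42 - 1104 = -1146
j: 48·3 - 10·6 = 144 - 60 = 84
k: 10·23 - (-7)·3 = 230 - (-21) = 251
PQ × PR = (-1146, 84, 251)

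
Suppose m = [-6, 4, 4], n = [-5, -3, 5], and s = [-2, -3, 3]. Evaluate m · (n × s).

n × s:
i: (-3)·3 - 5·(-3) = -9 - (-15) = 6
j: 5·(-2) - (-5)·3 = -10 - (-15) = 5
k: (-5)·(-3) - (-3)·(-2) = 15 - 6 = 9
n × s = (6, 5, 9)
m · (n × s) = (-6)·6 + 4·5 + 4·9 = -36 + 20 + 36 = 20

20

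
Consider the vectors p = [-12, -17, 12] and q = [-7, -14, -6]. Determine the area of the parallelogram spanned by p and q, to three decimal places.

315.653

i: (-17)·(-6) - 12·(-14) = 102 - (-168) = 270
j: 12·(-7) - (-12)·(-6) = -84 - 72 = -156
k: (-12)·(-14) - (-17)·(-7) = 168 - 119 = 49
p × q = (270, -156, 49)
|p × q| = √(270² + (-156)² + 49²) = √99637 ≈ 315.6533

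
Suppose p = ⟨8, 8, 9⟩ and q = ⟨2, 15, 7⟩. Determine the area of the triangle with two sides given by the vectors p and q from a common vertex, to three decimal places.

68.009

i: 8·7 - 9·15 = 56 - 135 = -79
j: 9·2 - 8·7 = 18 - 56 = -38
k: 8·15 - 8·2 = 120 - 16 = 104
p × q = (-79, -38, 104)
|p × q| = √((-79)² + (-38)² + 104²) = √18501 ≈ 136.0184
area = ½ · 136.0184 ≈ 68.009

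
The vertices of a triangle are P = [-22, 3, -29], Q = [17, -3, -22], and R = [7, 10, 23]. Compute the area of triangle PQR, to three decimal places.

956.655

PQ = (39, -6, 7),  PR = (29, 7, 52)
i: (-6)·52 - 7·7 = -312 - 49 = -361
j: 7·29 - 39·52 = 203 - 2028 = -1825
k: 39·7 - (-6)·29 = 273 - (-174) = 447
PQ × PR = (-361, -1825, 447)
|PQ × PR| = √3660755 ≈ 1913.3100
area = ½ · 1913.3100 ≈ 956.655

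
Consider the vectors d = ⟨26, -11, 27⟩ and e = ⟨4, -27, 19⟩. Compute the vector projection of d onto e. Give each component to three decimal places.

(3.306, -22.313, 15.702)

d · e = 26·4 + (-11)·(-27) + 27·19 = 104 + 297 + 513 = 914
|e|² = 16 + 729 + 361 = 1106
proj_e d = (914/1106) · (4, -27, 19) ≈ (3.306, -22.313, 15.702)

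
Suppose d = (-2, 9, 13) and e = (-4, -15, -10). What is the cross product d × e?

(105, -72, 66)

i: 9·(-10) - 13·(-15) = -90 - (-195) = 105
j: 13·(-4) - (-2)·(-10) = -52 - 20 = -72
k: (-2)·(-15) - 9·(-4) = 30 - (-36) = 66
d × e = (105, -72, 66)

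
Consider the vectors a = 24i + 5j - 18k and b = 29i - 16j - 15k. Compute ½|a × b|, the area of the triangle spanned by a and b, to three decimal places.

330.853

i: 5·(-15) - (-18)·(-16) = -75 - 288 = -363
j: (-18)·29 - 24·(-15) = -522 - (-360) = -162
k: 24·(-16) - 5·29 = -384 - 145 = -529
a × b = (-363, -162, -529)
|a × b| = √((-363)² + (-162)² + (-529)²) = √437854 ≈ 661.7054
area = ½ · 661.7054 ≈ 330.853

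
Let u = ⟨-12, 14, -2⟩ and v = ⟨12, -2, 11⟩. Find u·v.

-194

u · v = (-12)·12 + 14·(-2) + (-2)·11 = -144 - 28 - 22 = -194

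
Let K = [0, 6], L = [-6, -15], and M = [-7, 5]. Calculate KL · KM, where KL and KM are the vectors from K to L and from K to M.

63

KL = L − K = (-6, -21)
KM = M − K = (-7, -1)
KL · KM = (-6)·(-7) + (-21)·(-1) = 42 + 21 = 63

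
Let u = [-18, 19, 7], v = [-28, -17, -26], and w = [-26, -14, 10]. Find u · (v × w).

v × w:
i: (-17)·10 - (-26)·(-14) = -170 - 364 = -534
j: (-26)·(-26) - (-28)·10 = 676 - (-280) = 956
k: (-28)·(-14) - (-17)·(-26) = 392 - 442 = -50
v × w = (-534, 956, -50)
u · (v × w) = (-18)·(-534) + 19·956 + 7·(-50) = 9612 + 18164 - 350 = 27426

27426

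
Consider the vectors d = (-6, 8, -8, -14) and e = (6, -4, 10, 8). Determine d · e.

d · e = (-6)·6 + 8·(-4) + (-8)·10 + (-14)·8 = -36 - 32 - 80 - 112 = -260

-260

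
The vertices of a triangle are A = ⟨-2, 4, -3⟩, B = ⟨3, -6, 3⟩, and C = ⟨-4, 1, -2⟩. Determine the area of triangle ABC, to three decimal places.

AB = (5, -10, 6),  AC = (-2, -3, 1)
i: (-10)·1 - 6·(-3) = -10 - (-18) = 8
j: 6·(-2) - 5·1 = -12 - 5 = -17
k: 5·(-3) - (-10)·(-2) = -15 - 20 = -35
AB × AC = (8, -17, -35)
|AB × AC| = √1578 ≈ 39.7240
area = ½ · 39.7240 ≈ 19.862

19.862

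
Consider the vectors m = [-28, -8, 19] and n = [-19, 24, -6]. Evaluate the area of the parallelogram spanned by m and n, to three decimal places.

1060.793

i: (-8)·(-6) - 19·24 = 48 - 456 = -408
j: 19·(-19) - (-28)·(-6) = -361 - 168 = -529
k: (-28)·24 - (-8)·(-19) = -672 - 152 = -824
m × n = (-408, -529, -824)
|m × n| = √((-408)² + (-529)² + (-824)²) = √1125281 ≈ 1060.7926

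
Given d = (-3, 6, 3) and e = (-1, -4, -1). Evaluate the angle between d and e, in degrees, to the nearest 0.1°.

140.3

d · e = (-3)·(-1) + 6·(-4) + 3·(-1) = 3 - 24 - 3 = -24
|d|² = 9 + 36 + 9 = 54,  |d| = √54 ≈ 7.348469
|e|² = 1 + 16 + 1 = 18,  |e| = √18 ≈ 4.242641
cos θ = -24 / (7.348469 · 4.242641) ≈ -0.76980
θ = arccos(-0.76980) ≈ 140.3°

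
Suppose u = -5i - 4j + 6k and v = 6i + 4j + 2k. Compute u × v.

i: (-4)·2 - 6·4 = -8 - 24 = -32
j: 6·6 - (-5)·2 = 36 - (-10) = 46
k: (-5)·4 - (-4)·6 = -20 - (-24) = 4
u × v = (-32, 46, 4)

(-32, 46, 4)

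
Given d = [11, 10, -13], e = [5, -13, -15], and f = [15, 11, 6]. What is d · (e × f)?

-4843

e × f:
i: (-13)·6 - (-15)·11 = -78 - (-165) = 87
j: (-15)·15 - 5·6 = -225 - 30 = -255
k: 5·11 - (-13)·15 = 55 - (-195) = 250
e × f = (87, -255, 250)
d · (e × f) = 11·87 + 10·(-255) + (-13)·250 = 957 - 2550 - 3250 = -4843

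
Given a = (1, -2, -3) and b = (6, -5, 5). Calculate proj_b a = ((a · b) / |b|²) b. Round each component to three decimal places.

a · b = 1·6 + (-2)·(-5) + (-3)·5 = 6 + 10 - 15 = 1
|b|² = 36 + 25 + 25 = 86
proj_b a = (1/86) · (6, -5, 5) ≈ (0.070, -0.058, 0.058)

(0.070, -0.058, 0.058)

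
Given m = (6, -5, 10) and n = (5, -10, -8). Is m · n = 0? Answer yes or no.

yes

m · n = 6·5 + (-5)·(-10) + 10·(-8) = 30 + 50 - 80 = 0
Zero, so the vectors are orthogonal.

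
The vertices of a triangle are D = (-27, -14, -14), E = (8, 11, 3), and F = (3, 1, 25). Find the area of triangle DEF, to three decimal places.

DE = (35, 25, 17),  DF = (30, 15, 39)
i: 25·39 - 17·15 = 975 - 255 = 720
j: 17·30 - 35·39 = 510 - 1365 = -855
k: 35·15 - 25·30 = 525 - 750 = -225
DE × DF = (720, -855, -225)
|DE × DF| = √1300050 ≈ 1140.1974
area = ½ · 1140.1974 ≈ 570.099

570.099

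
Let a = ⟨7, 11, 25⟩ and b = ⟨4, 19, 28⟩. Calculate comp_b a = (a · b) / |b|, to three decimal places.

27.499

a · b = 7·4 + 11·19 + 25·28 = 28 + 209 + 700 = 937
|b| = √(16 + 361 + 784) = √1161 ≈ 34.0735
comp_b a = 937 / √1161 ≈ 27.499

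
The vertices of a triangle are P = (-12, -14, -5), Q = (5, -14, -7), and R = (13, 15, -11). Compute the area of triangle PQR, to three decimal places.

PQ = (17, 0, -2),  PR = (25, 29, -6)
i: 0·(-6) - (-2)·29 = 0 - (-58) = 58
j: (-2)·25 - 17·(-6) = -50 - (-102) = 52
k: 17·29 - 0·25 = 493 - 0 = 493
PQ × PR = (58, 52, 493)
|PQ × PR| = √249117 ≈ 499.1162
area = ½ · 499.1162 ≈ 249.558

249.558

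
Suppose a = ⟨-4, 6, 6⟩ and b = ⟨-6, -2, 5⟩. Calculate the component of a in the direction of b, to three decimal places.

5.209

a · b = (-4)·(-6) + 6·(-2) + 6·5 = 24 - 12 + 30 = 42
|b| = √(36 + 4 + 25) = √65 ≈ 8.0623
comp_b a = 42 / √65 ≈ 5.209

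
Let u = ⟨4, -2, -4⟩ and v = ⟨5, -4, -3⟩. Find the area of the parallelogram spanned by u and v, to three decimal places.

14.142

i: (-2)·(-3) - (-4)·(-4) = 6 - 16 = -10
j: (-4)·5 - 4·(-3) = -20 - (-12) = -8
k: 4·(-4) - (-2)·5 = -16 - (-10) = -6
u × v = (-10, -8, -6)
|u × v| = √((-10)² + (-8)² + (-6)²) = √200 ≈ 14.1421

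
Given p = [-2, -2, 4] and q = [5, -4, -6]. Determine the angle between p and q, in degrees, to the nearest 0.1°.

p · q = (-2)·5 + (-2)·(-4) + 4·(-6) = -10 + 8 - 24 = -26
|p|² = 4 + 4 + 16 = 24,  |p| = √24 ≈ 4.898979
|q|² = 25 + 16 + 36 = 77,  |q| = √77 ≈ 8.774964
cos θ = -26 / (4.898979 · 8.774964) ≈ -0.60481
θ = arccos(-0.60481) ≈ 127.2°

127.2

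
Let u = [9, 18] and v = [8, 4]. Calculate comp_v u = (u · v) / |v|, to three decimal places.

16.100

u · v = 9·8 + 18·4 = 72 + 72 = 144
|v| = √(64 + 16) = √80 ≈ 8.9443
comp_v u = 144 / √80 ≈ 16.100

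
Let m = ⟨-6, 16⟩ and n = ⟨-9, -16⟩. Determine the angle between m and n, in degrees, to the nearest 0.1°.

130.1

m · n = (-6)·(-9) + 16·(-16) = 54 - 256 = -202
|m|² = 36 + 256 = 292,  |m| = √292 ≈ 17.088007
|n|² = 81 + 256 = 337,  |n| = √337 ≈ 18.357560
cos θ = -202 / (17.088007 · 18.357560) ≈ -0.64394
θ = arccos(-0.64394) ≈ 130.1°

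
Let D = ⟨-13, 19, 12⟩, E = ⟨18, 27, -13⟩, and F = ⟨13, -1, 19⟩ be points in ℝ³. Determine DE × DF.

(-444, -867, -828)

DE = (31, 8, -25)
DF = (26, -20, 7)
i: 8·7 - (-25)·(-20) = 56 - 500 = -444
j: (-25)·26 - 31·7 = -650 - 217 = -867
k: 31·(-20) - 8·26 = -620 - 208 = -828
DE × DF = (-444, -867, -828)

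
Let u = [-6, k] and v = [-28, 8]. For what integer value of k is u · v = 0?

-21

u · v = (-6)·(-28) + k·8 = 168 + 8k
Set equal to 0: 8k = -168, so k = -21.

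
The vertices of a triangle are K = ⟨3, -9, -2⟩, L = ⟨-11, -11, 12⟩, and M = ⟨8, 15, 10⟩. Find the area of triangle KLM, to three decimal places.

KL = (-14, -2, 14),  KM = (5, 24, 12)
i: (-2)·12 - 14·24 = -24 - 336 = -360
j: 14·5 - (-14)·12 = 70 - (-168) = 238
k: (-14)·24 - (-2)·5 = -336 - (-10) = -326
KL × KM = (-360, 238, -326)
|KL × KM| = √292520 ≈ 540.8512
area = ½ · 540.8512 ≈ 270.426

270.426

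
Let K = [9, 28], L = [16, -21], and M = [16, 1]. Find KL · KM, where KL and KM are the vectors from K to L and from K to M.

KL = L − K = (7, -49)
KM = M − K = (7, -27)
KL · KM = 7·7 + (-49)·(-27) = 49 + 1323 = 1372

1372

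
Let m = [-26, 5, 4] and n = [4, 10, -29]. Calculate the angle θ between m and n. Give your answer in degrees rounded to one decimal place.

101.8

m · n = (-26)·4 + 5·10 + 4·(-29) = -104 + 50 - 116 = -170
|m|² = 676 + 25 + 16 = 717,  |m| = √717 ≈ 26.776856
|n|² = 16 + 100 + 841 = 957,  |n| = √957 ≈ 30.935417
cos θ = -170 / (26.776856 · 30.935417) ≈ -0.20523
θ = arccos(-0.20523) ≈ 101.8°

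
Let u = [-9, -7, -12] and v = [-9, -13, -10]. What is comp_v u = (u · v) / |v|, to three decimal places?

15.608

u · v = (-9)·(-9) + (-7)·(-13) + (-12)·(-10) = 81 + 91 + 120 = 292
|v| = √(81 + 169 + 100) = √350 ≈ 18.7083
comp_v u = 292 / √350 ≈ 15.608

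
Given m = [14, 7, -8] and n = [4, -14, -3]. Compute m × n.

i: 7·(-3) - (-8)·(-14) = -21 - 112 = -133
j: (-8)·4 - 14·(-3) = -32 - (-42) = 10
k: 14·(-14) - 7·4 = -196 - 28 = -224
m × n = (-133, 10, -224)

(-133, 10, -224)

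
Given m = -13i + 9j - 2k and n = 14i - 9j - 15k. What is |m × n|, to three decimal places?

i: 9·(-15) - (-2)·(-9) = -135 - 18 = -153
j: (-2)·14 - (-13)·(-15) = -28 - 195 = -223
k: (-13)·(-9) - 9·14 = 117 - 126 = -9
m × n = (-153, -223, -9)
|m × n| = √((-153)² + (-223)² + (-9)²) = √73219 ≈ 270.5901

270.590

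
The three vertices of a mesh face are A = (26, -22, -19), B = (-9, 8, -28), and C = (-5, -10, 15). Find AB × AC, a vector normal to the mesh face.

(1128, 1469, 510)

AB = (-35, 30, -9)
AC = (-31, 12, 34)
i: 30·34 - (-9)·12 = 1020 - (-108) = 1128
j: (-9)·(-31) - (-35)·34 = 279 - (-1190) = 1469
k: (-35)·12 - 30·(-31) = -420 - (-930) = 510
AB × AC = (1128, 1469, 510)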